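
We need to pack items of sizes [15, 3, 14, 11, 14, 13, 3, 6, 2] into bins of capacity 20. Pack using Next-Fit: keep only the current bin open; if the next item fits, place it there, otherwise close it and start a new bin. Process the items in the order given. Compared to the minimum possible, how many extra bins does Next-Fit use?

Next-Fit: [15,3] [14] [11] [14] [13,3] [6,2] → 6 bins.
Total size 81; any packing needs at least ⌈81/20⌉ = 5 bins.
An optimal packing achieves that bound: [15,3,2] [14,6] [14,3] [13] [11] → 5 bins.
Excess: 6 − 5 = 1.

1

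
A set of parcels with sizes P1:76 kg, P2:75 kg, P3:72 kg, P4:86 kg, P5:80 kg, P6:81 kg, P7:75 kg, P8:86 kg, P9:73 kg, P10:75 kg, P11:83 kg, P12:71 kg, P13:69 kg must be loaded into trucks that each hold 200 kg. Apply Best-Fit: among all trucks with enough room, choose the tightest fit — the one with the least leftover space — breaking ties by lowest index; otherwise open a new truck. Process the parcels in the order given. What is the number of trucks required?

truck 1: place P1 (76 kg), 124 kg left
truck 1: place P2 (75 kg), 49 kg left
truck 2: place P3 (72 kg), 128 kg left
truck 2: place P4 (86 kg), 42 kg left
truck 3: place P5 (80 kg), 120 kg left
truck 3: place P6 (81 kg), 39 kg left
truck 4: place P7 (75 kg), 125 kg left
truck 4: place P8 (86 kg), 39 kg left
truck 5: place P9 (73 kg), 127 kg left
truck 5: place P10 (75 kg), 52 kg left
truck 6: place P11 (83 kg), 117 kg left
truck 6: place P12 (71 kg), 46 kg left
truck 7: place P13 (69 kg), 131 kg left
Final trucks: [76,75] [72,86] [80,81] [75,86] [73,75] [83,71] [69].

7 trucks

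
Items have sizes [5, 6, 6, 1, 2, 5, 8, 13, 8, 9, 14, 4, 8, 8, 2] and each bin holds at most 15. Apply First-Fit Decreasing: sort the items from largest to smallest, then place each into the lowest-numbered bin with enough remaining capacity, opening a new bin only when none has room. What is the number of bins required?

Sorted descending: 14, 13, 9, 8, 8, 8, 8, 6, 6, 5, 5, 4, 2, 2, 1.
Put 14 in bin 1; 1 remain.
Put 13 in bin 2; 2 remain.
Put 9 in bin 3; 6 remain.
Put 8 in bin 4; 7 remain.
Put 8 in bin 5; 7 remain.
Put 8 in bin 6; 7 remain.
Put 8 in bin 7; 7 remain.
Put 6 in bin 3; 0 remain.
Put 6 in bin 4; 1 remain.
Put 5 in bin 5; 2 remain.
Put 5 in bin 6; 2 remain.
Put 4 in bin 7; 3 remain.
Put 2 in bin 2; 0 remain.
Put 2 in bin 5; 0 remain.
Put 1 in bin 1; 0 remain.

7 bins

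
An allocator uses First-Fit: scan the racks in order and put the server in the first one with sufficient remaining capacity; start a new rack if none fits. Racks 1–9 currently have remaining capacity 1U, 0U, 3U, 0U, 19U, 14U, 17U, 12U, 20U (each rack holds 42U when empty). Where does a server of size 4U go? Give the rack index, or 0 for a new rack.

Racks with room: rack 5 (19U), rack 6 (14U), rack 7 (17U), rack 8 (12U), rack 9 (20U).
The first with room is rack 5.

5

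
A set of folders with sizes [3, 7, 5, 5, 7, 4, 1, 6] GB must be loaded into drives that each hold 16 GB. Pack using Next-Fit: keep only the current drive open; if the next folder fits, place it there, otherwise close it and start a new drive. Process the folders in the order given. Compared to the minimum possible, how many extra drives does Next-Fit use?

Next-Fit: [3,7,5] [5,7,4] [1,6] → 3 drives.
Total size 38 GB; any packing needs at least ⌈38/16⌉ = 3 drives.
So 3 is already optimal.

0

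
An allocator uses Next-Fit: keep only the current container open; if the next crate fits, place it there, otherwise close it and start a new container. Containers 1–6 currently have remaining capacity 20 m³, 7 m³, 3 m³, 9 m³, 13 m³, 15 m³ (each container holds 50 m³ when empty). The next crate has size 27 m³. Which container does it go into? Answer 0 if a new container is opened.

0

Next-Fit only looks at container 6, which has 15 m³ free.
27 m³ does not fit, so a new container is opened.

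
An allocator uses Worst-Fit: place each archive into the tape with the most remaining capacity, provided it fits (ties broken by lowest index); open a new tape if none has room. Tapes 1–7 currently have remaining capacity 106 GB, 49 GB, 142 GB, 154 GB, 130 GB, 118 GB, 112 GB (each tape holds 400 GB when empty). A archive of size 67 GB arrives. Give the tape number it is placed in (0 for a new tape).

Tapes with room: tape 1 (106 GB), tape 3 (142 GB), tape 4 (154 GB), tape 5 (130 GB), tape 6 (118 GB), tape 7 (112 GB).
Most room is tape 4 with 154 GB free.

4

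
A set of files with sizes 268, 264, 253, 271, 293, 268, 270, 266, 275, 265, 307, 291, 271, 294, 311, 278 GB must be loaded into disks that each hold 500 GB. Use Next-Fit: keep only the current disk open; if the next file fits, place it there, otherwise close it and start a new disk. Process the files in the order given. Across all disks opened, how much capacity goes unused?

Put 268 GB in disk 1; 232 GB remain.
Put 264 GB in disk 2; 236 GB remain.
Put 253 GB in disk 3; 247 GB remain.
Put 271 GB in disk 4; 229 GB remain.
Put 293 GB in disk 5; 207 GB remain.
Put 268 GB in disk 6; 232 GB remain.
Put 270 GB in disk 7; 230 GB remain.
Put 266 GB in disk 8; 234 GB remain.
Put 275 GB in disk 9; 225 GB remain.
Put 265 GB in disk 10; 235 GB remain.
Put 307 GB in disk 11; 193 GB remain.
Put 291 GB in disk 12; 209 GB remain.
Put 271 GB in disk 13; 229 GB remain.
Put 294 GB in disk 14; 206 GB remain.
Put 311 GB in disk 15; 189 GB remain.
Put 278 GB in disk 16; 222 GB remain.
16 disks × 500 GB = 8000 GB; used 4445 GB; unused 3555 GB.

3555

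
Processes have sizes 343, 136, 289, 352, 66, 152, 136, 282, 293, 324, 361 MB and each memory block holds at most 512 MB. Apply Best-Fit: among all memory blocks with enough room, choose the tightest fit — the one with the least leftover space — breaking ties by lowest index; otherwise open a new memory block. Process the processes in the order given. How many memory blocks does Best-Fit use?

7

343 MB → memory block 1 (remaining 169 MB)
136 MB → memory block 1 (remaining 33 MB)
289 MB → memory block 2 (remaining 223 MB)
352 MB → memory block 3 (remaining 160 MB)
66 MB → memory block 3 (remaining 94 MB)
152 MB → memory block 2 (remaining 71 MB)
136 MB → memory block 4 (remaining 376 MB)
282 MB → memory block 4 (remaining 94 MB)
293 MB → memory block 5 (remaining 219 MB)
324 MB → memory block 6 (remaining 188 MB)
361 MB → memory block 7 (remaining 151 MB)
Final memory blocks: [343,136] [289,152] [352,66] [136,282] [293] [324] [361].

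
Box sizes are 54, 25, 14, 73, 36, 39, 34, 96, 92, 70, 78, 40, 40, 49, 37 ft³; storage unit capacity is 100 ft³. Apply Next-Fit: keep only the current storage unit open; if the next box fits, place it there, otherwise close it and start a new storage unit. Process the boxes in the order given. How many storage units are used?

54 ft³ → storage unit 1 (remaining 46 ft³)
25 ft³ → storage unit 1 (remaining 21 ft³)
14 ft³ → storage unit 1 (remaining 7 ft³)
73 ft³ → storage unit 2 (remaining 27 ft³)
36 ft³ → storage unit 3 (remaining 64 ft³)
39 ft³ → storage unit 3 (remaining 25 ft³)
34 ft³ → storage unit 4 (remaining 66 ft³)
96 ft³ → storage unit 5 (remaining 4 ft³)
92 ft³ → storage unit 6 (remaining 8 ft³)
70 ft³ → storage unit 7 (remaining 30 ft³)
78 ft³ → storage unit 8 (remaining 22 ft³)
40 ft³ → storage unit 9 (remaining 60 ft³)
40 ft³ → storage unit 9 (remaining 20 ft³)
49 ft³ → storage unit 10 (remaining 51 ft³)
37 ft³ → storage unit 10 (remaining 14 ft³)

10 storage units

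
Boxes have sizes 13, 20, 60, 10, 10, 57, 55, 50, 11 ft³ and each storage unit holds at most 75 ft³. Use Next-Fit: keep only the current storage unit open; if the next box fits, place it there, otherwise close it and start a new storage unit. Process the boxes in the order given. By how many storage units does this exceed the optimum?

Next-Fit: [13,20] [60,10] [10,57] [55] [50,11] → 5 storage units.
Total size 286 ft³; any packing needs at least ⌈286/75⌉ = 4 storage units.
An optimal packing achieves that bound: [60,13] [57,11] [55,20] [50,10,10] → 4 storage units.
Excess: 5 − 4 = 1.

1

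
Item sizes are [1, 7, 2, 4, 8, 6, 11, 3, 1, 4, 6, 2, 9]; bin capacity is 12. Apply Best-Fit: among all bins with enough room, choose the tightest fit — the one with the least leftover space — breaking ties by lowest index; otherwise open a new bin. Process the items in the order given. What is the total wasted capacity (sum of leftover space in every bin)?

Put 1 in bin 1; 11 remain.
Put 7 in bin 1; 4 remain.
Put 2 in bin 1; 2 remain.
Put 4 in bin 2; 8 remain.
Put 8 in bin 2; 0 remain.
Put 6 in bin 3; 6 remain.
Put 11 in bin 4; 1 remain.
Put 3 in bin 3; 3 remain.
Put 1 in bin 4; 0 remain.
Put 4 in bin 5; 8 remain.
Put 6 in bin 5; 2 remain.
Put 2 in bin 1; 0 remain.
Put 9 in bin 6; 3 remain.
6 bins × 12 = 72; used 64; unused 8.

8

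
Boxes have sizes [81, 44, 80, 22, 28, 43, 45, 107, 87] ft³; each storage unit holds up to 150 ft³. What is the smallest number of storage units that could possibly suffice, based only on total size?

4 storage units

Total size = 81 + 44 + 80 + 22 + 28 + 43 + 45 + 107 + 87 = 537 ft³.
⌈537 / 150⌉ = 4.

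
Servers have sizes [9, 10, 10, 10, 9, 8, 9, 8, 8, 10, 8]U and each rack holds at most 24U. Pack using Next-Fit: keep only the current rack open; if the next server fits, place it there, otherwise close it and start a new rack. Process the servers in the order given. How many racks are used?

6

9U → rack 1 (remaining 15U)
10U → rack 1 (remaining 5U)
10U → rack 2 (remaining 14U)
10U → rack 2 (remaining 4U)
9U → rack 3 (remaining 15U)
8U → rack 3 (remaining 7U)
9U → rack 4 (remaining 15U)
8U → rack 4 (remaining 7U)
8U → rack 5 (remaining 16U)
10U → rack 5 (remaining 6U)
8U → rack 6 (remaining 16U)
Final racks: [9,10] [10,10] [9,8] [9,8] [8,10] [8].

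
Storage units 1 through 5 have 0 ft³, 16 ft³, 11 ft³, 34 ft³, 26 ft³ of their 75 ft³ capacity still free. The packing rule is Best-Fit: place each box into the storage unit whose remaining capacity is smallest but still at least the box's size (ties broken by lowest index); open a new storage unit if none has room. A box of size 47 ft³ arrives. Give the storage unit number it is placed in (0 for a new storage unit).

No storage unit has ≥ 47 ft³ free, so a new storage unit is opened.

0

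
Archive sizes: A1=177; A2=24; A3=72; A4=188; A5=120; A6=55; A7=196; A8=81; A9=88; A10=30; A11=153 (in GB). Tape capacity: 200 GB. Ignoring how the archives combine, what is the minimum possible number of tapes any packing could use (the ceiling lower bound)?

6 tapes

Total size = 177 + 24 + 72 + 188 + 120 + 55 + 196 + 81 + 88 + 30 + 153 = 1184 GB.
⌈1184 / 200⌉ = 6.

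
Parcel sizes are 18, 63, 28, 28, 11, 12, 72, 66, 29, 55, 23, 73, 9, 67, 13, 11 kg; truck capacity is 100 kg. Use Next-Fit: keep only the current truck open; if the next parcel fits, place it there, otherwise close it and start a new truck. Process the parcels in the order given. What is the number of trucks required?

truck 1: place 18 kg, 82 kg left
truck 1: place 63 kg, 19 kg left
truck 2: place 28 kg, 72 kg left
truck 2: place 28 kg, 44 kg left
truck 2: place 11 kg, 33 kg left
truck 2: place 12 kg, 21 kg left
truck 3: place 72 kg, 28 kg left
truck 4: place 66 kg, 34 kg left
truck 4: place 29 kg, 5 kg left
truck 5: place 55 kg, 45 kg left
truck 5: place 23 kg, 22 kg left
truck 6: place 73 kg, 27 kg left
truck 6: place 9 kg, 18 kg left
truck 7: place 67 kg, 33 kg left
truck 7: place 13 kg, 20 kg left
truck 7: place 11 kg, 9 kg left
Final trucks: [18,63] [28,28,11,12] [72] [66,29] [55,23] [73,9] [67,13,11].

7 trucks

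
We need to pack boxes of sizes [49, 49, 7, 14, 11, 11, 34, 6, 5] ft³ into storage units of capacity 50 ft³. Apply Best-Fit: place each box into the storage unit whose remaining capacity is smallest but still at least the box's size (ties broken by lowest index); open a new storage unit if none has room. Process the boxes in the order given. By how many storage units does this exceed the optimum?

0

Best-Fit: [49] [49] [7,14,11,11,6] [34,5] → 4 storage units.
Total size 186 ft³; any packing needs at least ⌈186/50⌉ = 4 storage units.
So 4 is already optimal.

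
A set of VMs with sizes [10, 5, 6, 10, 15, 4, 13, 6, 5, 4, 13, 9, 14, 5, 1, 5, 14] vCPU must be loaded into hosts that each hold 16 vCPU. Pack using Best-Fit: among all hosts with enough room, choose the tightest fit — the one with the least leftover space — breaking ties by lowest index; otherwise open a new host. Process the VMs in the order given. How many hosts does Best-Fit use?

10 hosts

10 vCPU → host 1 (remaining 6 vCPU)
5 vCPU → host 1 (remaining 1 vCPU)
6 vCPU → host 2 (remaining 10 vCPU)
10 vCPU → host 2 (remaining 0 vCPU)
15 vCPU → host 3 (remaining 1 vCPU)
4 vCPU → host 4 (remaining 12 vCPU)
13 vCPU → host 5 (remaining 3 vCPU)
6 vCPU → host 4 (remaining 6 vCPU)
5 vCPU → host 4 (remaining 1 vCPU)
4 vCPU → host 6 (remaining 12 vCPU)
13 vCPU → host 7 (remaining 3 vCPU)
9 vCPU → host 6 (remaining 3 vCPU)
14 vCPU → host 8 (remaining 2 vCPU)
5 vCPU → host 9 (remaining 11 vCPU)
1 vCPU → host 1 (remaining 0 vCPU)
5 vCPU → host 9 (remaining 6 vCPU)
14 vCPU → host 10 (remaining 2 vCPU)
Final hosts: [10,5,1] [6,10] [15] [4,6,5] [13] [4,9] [13] [14] [5,5] [14].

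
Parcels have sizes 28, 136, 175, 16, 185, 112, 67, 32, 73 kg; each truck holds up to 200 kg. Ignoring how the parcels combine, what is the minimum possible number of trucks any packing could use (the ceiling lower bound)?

5 trucks

Total size = 28 + 136 + 175 + 16 + 185 + 112 + 67 + 32 + 73 = 824 kg.
⌈824 / 200⌉ = 5.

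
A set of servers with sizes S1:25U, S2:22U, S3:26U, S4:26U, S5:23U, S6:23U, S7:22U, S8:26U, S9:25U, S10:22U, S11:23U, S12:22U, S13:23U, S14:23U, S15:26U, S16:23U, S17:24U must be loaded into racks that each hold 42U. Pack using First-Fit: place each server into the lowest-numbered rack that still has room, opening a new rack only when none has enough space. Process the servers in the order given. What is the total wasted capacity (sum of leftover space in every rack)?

rack 1: place S1 (25U), 17U left
rack 2: place S2 (22U), 20U left
rack 3: place S3 (26U), 16U left
rack 4: place S4 (26U), 16U left
rack 5: place S5 (23U), 19U left
rack 6: place S6 (23U), 19U left
rack 7: place S7 (22U), 20U left
rack 8: place S8 (26U), 16U left
rack 9: place S9 (25U), 17U left
rack 10: place S10 (22U), 20U left
rack 11: place S11 (23U), 19U left
rack 12: place S12 (22U), 20U left
rack 13: place S13 (23U), 19U left
rack 14: place S14 (23U), 19U left
rack 15: place S15 (26U), 16U left
rack 16: place S16 (23U), 19U left
rack 17: place S17 (24U), 18U left
17 racks × 42U = 714U; used 404U; unused 310U.

310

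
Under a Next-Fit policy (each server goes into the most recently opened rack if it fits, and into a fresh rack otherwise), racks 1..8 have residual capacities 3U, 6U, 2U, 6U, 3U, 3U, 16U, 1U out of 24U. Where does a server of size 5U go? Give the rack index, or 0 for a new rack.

Next-Fit only looks at rack 8, which has 1U free.
5U does not fit, so a new rack is opened.

0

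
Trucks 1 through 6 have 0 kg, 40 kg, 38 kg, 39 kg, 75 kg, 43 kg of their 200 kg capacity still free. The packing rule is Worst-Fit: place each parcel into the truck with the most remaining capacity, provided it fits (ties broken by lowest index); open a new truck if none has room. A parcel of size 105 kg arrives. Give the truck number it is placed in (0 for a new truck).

No truck has ≥ 105 kg free, so a new truck is opened.

0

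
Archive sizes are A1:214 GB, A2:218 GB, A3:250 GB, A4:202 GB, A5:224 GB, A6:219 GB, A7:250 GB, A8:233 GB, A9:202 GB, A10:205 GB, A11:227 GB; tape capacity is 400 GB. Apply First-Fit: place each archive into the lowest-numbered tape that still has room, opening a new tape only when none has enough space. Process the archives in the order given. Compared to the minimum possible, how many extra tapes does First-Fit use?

0

First-Fit: [214] [218] [250] [202] [224] [219] [250] [233] [202] [205] [227] → 11 tapes.
11 archives exceed 200 GB (half the capacity), and no two of those can share a tape, so at least 11 tapes are needed.
So 11 is already optimal.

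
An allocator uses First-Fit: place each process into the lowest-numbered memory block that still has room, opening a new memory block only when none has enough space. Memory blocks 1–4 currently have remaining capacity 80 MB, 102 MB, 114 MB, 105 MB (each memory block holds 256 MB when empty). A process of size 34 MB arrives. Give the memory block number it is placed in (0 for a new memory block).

1

Memory blocks with room: memory block 1 (80 MB), memory block 2 (102 MB), memory block 3 (114 MB), memory block 4 (105 MB).
The first with room is memory block 1.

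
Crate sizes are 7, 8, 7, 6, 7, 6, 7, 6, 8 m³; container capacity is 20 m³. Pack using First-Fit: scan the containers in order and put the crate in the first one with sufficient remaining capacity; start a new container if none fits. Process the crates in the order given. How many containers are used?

container 1: place 7 m³, 13 m³ left
container 1: place 8 m³, 5 m³ left
container 2: place 7 m³, 13 m³ left
container 2: place 6 m³, 7 m³ left
container 2: place 7 m³, 0 m³ left
container 3: place 6 m³, 14 m³ left
container 3: place 7 m³, 7 m³ left
container 3: place 6 m³, 1 m³ left
container 4: place 8 m³, 12 m³ left

4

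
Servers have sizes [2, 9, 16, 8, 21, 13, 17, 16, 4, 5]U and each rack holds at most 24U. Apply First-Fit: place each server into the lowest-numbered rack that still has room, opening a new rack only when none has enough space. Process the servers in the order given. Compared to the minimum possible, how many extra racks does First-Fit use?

First-Fit: [2,9,8,4] [16,5] [21] [13] [17] [16] → 6 racks.
Total size 111U; any packing needs at least ⌈111/24⌉ = 5 racks.
An optimal packing achieves that bound: [21,2] [17,5] [16,8] [16,4] [13,9] → 5 racks.
Excess: 6 − 5 = 1.

1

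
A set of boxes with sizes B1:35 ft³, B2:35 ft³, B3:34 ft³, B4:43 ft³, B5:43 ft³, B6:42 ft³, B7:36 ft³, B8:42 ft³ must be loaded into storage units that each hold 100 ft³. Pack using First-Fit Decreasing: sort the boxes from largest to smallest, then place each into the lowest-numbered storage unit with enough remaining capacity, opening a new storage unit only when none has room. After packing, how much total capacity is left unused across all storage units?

90

Sorted descending: 43, 43, 42, 42, 36, 35, 35, 34.
43 ft³ → storage unit 1 (remaining 57 ft³)
43 ft³ → storage unit 1 (remaining 14 ft³)
42 ft³ → storage unit 2 (remaining 58 ft³)
42 ft³ → storage unit 2 (remaining 16 ft³)
36 ft³ → storage unit 3 (remaining 64 ft³)
35 ft³ → storage unit 3 (remaining 29 ft³)
35 ft³ → storage unit 4 (remaining 65 ft³)
34 ft³ → storage unit 4 (remaining 31 ft³)
4 storage units × 100 ft³ = 400 ft³; used 310 ft³; unused 90 ft³.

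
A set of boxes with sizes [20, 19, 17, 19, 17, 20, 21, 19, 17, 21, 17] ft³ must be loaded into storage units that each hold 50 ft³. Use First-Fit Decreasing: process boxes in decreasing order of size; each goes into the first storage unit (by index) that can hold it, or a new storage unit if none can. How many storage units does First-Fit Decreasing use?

6 storage units

Sorted descending: 21, 21, 20, 20, 19, 19, 19, 17, 17, 17, 17.
Put 21 ft³ in storage unit 1; 29 ft³ remain.
Put 21 ft³ in storage unit 1; 8 ft³ remain.
Put 20 ft³ in storage unit 2; 30 ft³ remain.
Put 20 ft³ in storage unit 2; 10 ft³ remain.
Put 19 ft³ in storage unit 3; 31 ft³ remain.
Put 19 ft³ in storage unit 3; 12 ft³ remain.
Put 19 ft³ in storage unit 4; 31 ft³ remain.
Put 17 ft³ in storage unit 4; 14 ft³ remain.
Put 17 ft³ in storage unit 5; 33 ft³ remain.
Put 17 ft³ in storage unit 5; 16 ft³ remain.
Put 17 ft³ in storage unit 6; 33 ft³ remain.
Final storage units: [21,21] [20,20] [19,19] [19,17] [17,17] [17].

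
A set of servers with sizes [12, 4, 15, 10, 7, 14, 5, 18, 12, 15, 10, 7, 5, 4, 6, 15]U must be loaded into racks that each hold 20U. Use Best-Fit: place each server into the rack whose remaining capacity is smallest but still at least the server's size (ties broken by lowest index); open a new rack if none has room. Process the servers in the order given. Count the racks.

12U → rack 1 (remaining 8U)
4U → rack 1 (remaining 4U)
15U → rack 2 (remaining 5U)
10U → rack 3 (remaining 10U)
7U → rack 3 (remaining 3U)
14U → rack 4 (remaining 6U)
5U → rack 2 (remaining 0U)
18U → rack 5 (remaining 2U)
12U → rack 6 (remaining 8U)
15U → rack 7 (remaining 5U)
10U → rack 8 (remaining 10U)
7U → rack 6 (remaining 1U)
5U → rack 7 (remaining 0U)
4U → rack 1 (remaining 0U)
6U → rack 4 (remaining 0U)
15U → rack 9 (remaining 5U)
Final racks: [12,4,4] [15,5] [10,7] [14,6] [18] [12,7] [15,5] [10] [15].

9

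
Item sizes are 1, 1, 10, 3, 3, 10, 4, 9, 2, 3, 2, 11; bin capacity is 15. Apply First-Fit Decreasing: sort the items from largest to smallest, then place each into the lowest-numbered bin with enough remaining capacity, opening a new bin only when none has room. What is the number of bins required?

4 bins

Sorted descending: 11, 10, 10, 9, 4, 3, 3, 3, 2, 2, 1, 1.
Put 11 in bin 1; 4 remain.
Put 10 in bin 2; 5 remain.
Put 10 in bin 3; 5 remain.
Put 9 in bin 4; 6 remain.
Put 4 in bin 1; 0 remain.
Put 3 in bin 2; 2 remain.
Put 3 in bin 3; 2 remain.
Put 3 in bin 4; 3 remain.
Put 2 in bin 2; 0 remain.
Put 2 in bin 3; 0 remain.
Put 1 in bin 4; 2 remain.
Put 1 in bin 4; 1 remain.
Final bins: [11,4] [10,3,2] [10,3,2] [9,3,1,1].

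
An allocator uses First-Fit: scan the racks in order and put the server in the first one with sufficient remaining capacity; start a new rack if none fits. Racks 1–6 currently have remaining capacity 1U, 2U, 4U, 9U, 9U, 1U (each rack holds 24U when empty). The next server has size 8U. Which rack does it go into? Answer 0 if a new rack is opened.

Racks with room: rack 4 (9U), rack 5 (9U).
The first with room is rack 4.

4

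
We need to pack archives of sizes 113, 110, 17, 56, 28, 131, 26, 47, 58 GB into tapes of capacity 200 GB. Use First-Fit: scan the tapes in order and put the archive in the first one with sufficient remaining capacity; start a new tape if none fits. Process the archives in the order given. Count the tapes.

4

Put 113 GB in tape 1; 87 GB remain.
Put 110 GB in tape 2; 90 GB remain.
Put 17 GB in tape 1; 70 GB remain.
Put 56 GB in tape 1; 14 GB remain.
Put 28 GB in tape 2; 62 GB remain.
Put 131 GB in tape 3; 69 GB remain.
Put 26 GB in tape 2; 36 GB remain.
Put 47 GB in tape 3; 22 GB remain.
Put 58 GB in tape 4; 142 GB remain.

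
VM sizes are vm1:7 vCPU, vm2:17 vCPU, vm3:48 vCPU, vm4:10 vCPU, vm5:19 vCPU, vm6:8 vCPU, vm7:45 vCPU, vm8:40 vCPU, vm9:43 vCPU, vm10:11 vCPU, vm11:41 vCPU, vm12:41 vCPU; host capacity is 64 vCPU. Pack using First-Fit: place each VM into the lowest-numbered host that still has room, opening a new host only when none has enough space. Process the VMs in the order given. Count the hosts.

7 hosts

Put vm1 (7 vCPU) in host 1; 57 vCPU remain.
Put vm2 (17 vCPU) in host 1; 40 vCPU remain.
Put vm3 (48 vCPU) in host 2; 16 vCPU remain.
Put vm4 (10 vCPU) in host 1; 30 vCPU remain.
Put vm5 (19 vCPU) in host 1; 11 vCPU remain.
Put vm6 (8 vCPU) in host 1; 3 vCPU remain.
Put vm7 (45 vCPU) in host 3; 19 vCPU remain.
Put vm8 (40 vCPU) in host 4; 24 vCPU remain.
Put vm9 (43 vCPU) in host 5; 21 vCPU remain.
Put vm10 (11 vCPU) in host 2; 5 vCPU remain.
Put vm11 (41 vCPU) in host 6; 23 vCPU remain.
Put vm12 (41 vCPU) in host 7; 23 vCPU remain.
Final hosts: [7,17,10,19,8] [48,11] [45] [40] [43] [41] [41].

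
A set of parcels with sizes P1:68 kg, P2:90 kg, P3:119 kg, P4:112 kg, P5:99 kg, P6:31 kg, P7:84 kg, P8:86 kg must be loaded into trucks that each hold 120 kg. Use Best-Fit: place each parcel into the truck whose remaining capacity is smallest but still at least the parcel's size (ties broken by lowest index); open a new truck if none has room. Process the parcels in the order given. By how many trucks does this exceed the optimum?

Best-Fit: [68,31] [90] [119] [112] [99] [84] [86] → 7 trucks.
7 parcels exceed 60 kg (half the capacity), and no two of those can share a truck, so at least 7 trucks are needed.
So 7 is already optimal.

0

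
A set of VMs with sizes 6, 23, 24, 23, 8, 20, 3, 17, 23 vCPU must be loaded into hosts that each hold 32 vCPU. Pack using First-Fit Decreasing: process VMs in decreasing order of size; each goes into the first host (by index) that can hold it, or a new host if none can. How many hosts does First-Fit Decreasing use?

6

Sorted descending: 24, 23, 23, 23, 20, 17, 8, 6, 3.
host 1: place 24 vCPU, 8 vCPU left
host 2: place 23 vCPU, 9 vCPU left
host 3: place 23 vCPU, 9 vCPU left
host 4: place 23 vCPU, 9 vCPU left
host 5: place 20 vCPU, 12 vCPU left
host 6: place 17 vCPU, 15 vCPU left
host 1: place 8 vCPU, 0 vCPU left
host 2: place 6 vCPU, 3 vCPU left
host 2: place 3 vCPU, 0 vCPU left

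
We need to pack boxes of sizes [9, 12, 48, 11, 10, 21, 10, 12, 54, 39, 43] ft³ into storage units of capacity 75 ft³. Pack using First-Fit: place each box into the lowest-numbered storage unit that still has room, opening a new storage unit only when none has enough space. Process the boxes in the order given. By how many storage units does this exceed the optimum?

1

First-Fit: [9,12,48] [11,10,21,10,12] [54] [39] [43] → 5 storage units.
Total size 269 ft³; any packing needs at least ⌈269/75⌉ = 4 storage units.
An optimal packing achieves that bound: [54,21] [48,12,12] [43,11,10,10] [39,9] → 4 storage units.
Excess: 5 − 4 = 1.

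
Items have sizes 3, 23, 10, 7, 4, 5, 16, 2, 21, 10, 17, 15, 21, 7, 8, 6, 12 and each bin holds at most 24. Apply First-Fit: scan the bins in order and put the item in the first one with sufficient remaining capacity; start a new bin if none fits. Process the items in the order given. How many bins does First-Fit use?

bin 1: place 3, 21 left
bin 2: place 23, 1 left
bin 1: place 10, 11 left
bin 1: place 7, 4 left
bin 1: place 4, 0 left
bin 3: place 5, 19 left
bin 3: place 16, 3 left
bin 3: place 2, 1 left
bin 4: place 21, 3 left
bin 5: place 10, 14 left
bin 6: place 17, 7 left
bin 7: place 15, 9 left
bin 8: place 21, 3 left
bin 5: place 7, 7 left
bin 7: place 8, 1 left
bin 5: place 6, 1 left
bin 9: place 12, 12 left
Final bins: [3,10,7,4] [23] [5,16,2] [21] [10,7,6] [17] [15,8] [21] [12].

9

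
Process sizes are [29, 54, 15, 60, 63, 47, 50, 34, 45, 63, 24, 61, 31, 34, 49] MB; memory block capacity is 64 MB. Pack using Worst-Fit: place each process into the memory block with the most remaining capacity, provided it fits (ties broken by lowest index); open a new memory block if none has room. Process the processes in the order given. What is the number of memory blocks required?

13

memory block 1: place 29 MB, 35 MB left
memory block 2: place 54 MB, 10 MB left
memory block 1: place 15 MB, 20 MB left
memory block 3: place 60 MB, 4 MB left
memory block 4: place 63 MB, 1 MB left
memory block 5: place 47 MB, 17 MB left
memory block 6: place 50 MB, 14 MB left
memory block 7: place 34 MB, 30 MB left
memory block 8: place 45 MB, 19 MB left
memory block 9: place 63 MB, 1 MB left
memory block 7: place 24 MB, 6 MB left
memory block 10: place 61 MB, 3 MB left
memory block 11: place 31 MB, 33 MB left
memory block 12: place 34 MB, 30 MB left
memory block 13: place 49 MB, 15 MB left
Final memory blocks: [29,15] [54] [60] [63] [47] [50] [34,24] [45] [63] [61] [31] [34] [49].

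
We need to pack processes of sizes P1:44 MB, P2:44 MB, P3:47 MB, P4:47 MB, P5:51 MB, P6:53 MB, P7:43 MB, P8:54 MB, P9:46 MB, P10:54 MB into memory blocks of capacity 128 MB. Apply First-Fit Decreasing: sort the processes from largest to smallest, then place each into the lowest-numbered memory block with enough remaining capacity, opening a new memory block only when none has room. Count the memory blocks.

5

Sorted descending: 54, 54, 53, 51, 47, 47, 46, 44, 44, 43.
Put 54 MB in memory block 1; 74 MB remain.
Put 54 MB in memory block 1; 20 MB remain.
Put 53 MB in memory block 2; 75 MB remain.
Put 51 MB in memory block 2; 24 MB remain.
Put 47 MB in memory block 3; 81 MB remain.
Put 47 MB in memory block 3; 34 MB remain.
Put 46 MB in memory block 4; 82 MB remain.
Put 44 MB in memory block 4; 38 MB remain.
Put 44 MB in memory block 5; 84 MB remain.
Put 43 MB in memory block 5; 41 MB remain.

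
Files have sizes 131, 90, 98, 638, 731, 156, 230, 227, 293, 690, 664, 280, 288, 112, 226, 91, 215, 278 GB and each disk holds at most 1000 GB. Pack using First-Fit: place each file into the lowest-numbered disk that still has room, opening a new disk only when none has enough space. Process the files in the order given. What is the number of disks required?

6

disk 1: place 131 GB, 869 GB left
disk 1: place 90 GB, 779 GB left
disk 1: place 98 GB, 681 GB left
disk 1: place 638 GB, 43 GB left
disk 2: place 731 GB, 269 GB left
disk 2: place 156 GB, 113 GB left
disk 3: place 230 GB, 770 GB left
disk 3: place 227 GB, 543 GB left
disk 3: place 293 GB, 250 GB left
disk 4: place 690 GB, 310 GB left
disk 5: place 664 GB, 336 GB left
disk 4: place 280 GB, 30 GB left
disk 5: place 288 GB, 48 GB left
disk 2: place 112 GB, 1 GB left
disk 3: place 226 GB, 24 GB left
disk 6: place 91 GB, 909 GB left
disk 6: place 215 GB, 694 GB left
disk 6: place 278 GB, 416 GB left
Final disks: [131,90,98,638] [731,156,112] [230,227,293,226] [690,280] [664,288] [91,215,278].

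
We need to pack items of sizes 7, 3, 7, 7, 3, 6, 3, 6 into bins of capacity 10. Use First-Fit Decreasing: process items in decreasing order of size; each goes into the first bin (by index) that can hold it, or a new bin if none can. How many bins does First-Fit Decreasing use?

5

Sorted descending: 7, 7, 7, 6, 6, 3, 3, 3.
Put 7 in bin 1; 3 remain.
Put 7 in bin 2; 3 remain.
Put 7 in bin 3; 3 remain.
Put 6 in bin 4; 4 remain.
Put 6 in bin 5; 4 remain.
Put 3 in bin 1; 0 remain.
Put 3 in bin 2; 0 remain.
Put 3 in bin 3; 0 remain.
Final bins: [7,3] [7,3] [7,3] [6] [6].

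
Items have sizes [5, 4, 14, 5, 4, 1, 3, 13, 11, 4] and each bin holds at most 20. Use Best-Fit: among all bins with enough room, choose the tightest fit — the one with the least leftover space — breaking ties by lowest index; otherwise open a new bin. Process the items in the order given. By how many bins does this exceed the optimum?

Best-Fit: [5,4,4,3,4] [14,5,1] [13] [11] → 4 bins.
Total size 64; any packing needs at least ⌈64/20⌉ = 4 bins.
So 4 is already optimal.

0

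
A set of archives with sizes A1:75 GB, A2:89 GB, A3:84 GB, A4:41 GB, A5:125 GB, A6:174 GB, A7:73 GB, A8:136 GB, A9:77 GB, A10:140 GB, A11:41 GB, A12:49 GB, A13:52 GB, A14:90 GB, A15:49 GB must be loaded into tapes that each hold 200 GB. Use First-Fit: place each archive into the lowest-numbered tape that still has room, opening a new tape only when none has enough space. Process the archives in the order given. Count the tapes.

8

Put A1 (75 GB) in tape 1; 125 GB remain.
Put A2 (89 GB) in tape 1; 36 GB remain.
Put A3 (84 GB) in tape 2; 116 GB remain.
Put A4 (41 GB) in tape 2; 75 GB remain.
Put A5 (125 GB) in tape 3; 75 GB remain.
Put A6 (174 GB) in tape 4; 26 GB remain.
Put A7 (73 GB) in tape 2; 2 GB remain.
Put A8 (136 GB) in tape 5; 64 GB remain.
Put A9 (77 GB) in tape 6; 123 GB remain.
Put A10 (140 GB) in tape 7; 60 GB remain.
Put A11 (41 GB) in tape 3; 34 GB remain.
Put A12 (49 GB) in tape 5; 15 GB remain.
Put A13 (52 GB) in tape 6; 71 GB remain.
Put A14 (90 GB) in tape 8; 110 GB remain.
Put A15 (49 GB) in tape 6; 22 GB remain.
Final tapes: [75,89] [84,41,73] [125,41] [174] [136,49] [77,52,49] [140] [90].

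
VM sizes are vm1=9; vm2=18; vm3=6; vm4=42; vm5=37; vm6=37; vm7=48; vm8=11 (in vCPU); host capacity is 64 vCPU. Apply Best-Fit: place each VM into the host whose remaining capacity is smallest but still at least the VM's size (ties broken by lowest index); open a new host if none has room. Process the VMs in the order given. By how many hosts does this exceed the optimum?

1

Best-Fit: [9,18,6] [42] [37] [37] [48,11] → 5 hosts.
Total size 208 vCPU; any packing needs at least ⌈208/64⌉ = 4 hosts.
An optimal packing achieves that bound: [48,11] [42,18] [37,9,6] [37] → 4 hosts.
Excess: 5 − 4 = 1.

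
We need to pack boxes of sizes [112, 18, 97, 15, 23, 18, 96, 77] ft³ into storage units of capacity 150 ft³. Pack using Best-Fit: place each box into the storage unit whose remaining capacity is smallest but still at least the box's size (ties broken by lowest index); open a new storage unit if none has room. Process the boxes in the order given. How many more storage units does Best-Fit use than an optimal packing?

0

Best-Fit: [112,18,15] [97,23,18] [96] [77] → 4 storage units.
Total size 456 ft³; any packing needs at least ⌈456/150⌉ = 4 storage units.
So 4 is already optimal.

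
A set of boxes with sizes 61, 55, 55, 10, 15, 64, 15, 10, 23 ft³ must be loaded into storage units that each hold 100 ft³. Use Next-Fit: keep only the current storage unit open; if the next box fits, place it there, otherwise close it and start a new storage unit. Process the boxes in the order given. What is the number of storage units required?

5

61 ft³ → storage unit 1 (remaining 39 ft³)
55 ft³ → storage unit 2 (remaining 45 ft³)
55 ft³ → storage unit 3 (remaining 45 ft³)
10 ft³ → storage unit 3 (remaining 35 ft³)
15 ft³ → storage unit 3 (remaining 20 ft³)
64 ft³ → storage unit 4 (remaining 36 ft³)
15 ft³ → storage unit 4 (remaining 21 ft³)
10 ft³ → storage unit 4 (remaining 11 ft³)
23 ft³ → storage unit 5 (remaining 77 ft³)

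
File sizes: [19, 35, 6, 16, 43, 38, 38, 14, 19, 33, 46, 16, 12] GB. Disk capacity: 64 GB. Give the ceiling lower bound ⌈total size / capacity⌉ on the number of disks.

6 disks

Total size = 19 + 35 + 6 + 16 + 43 + 38 + 38 + 14 + 19 + 33 + 46 + 16 + 12 = 335 GB.
⌈335 / 64⌉ = 6.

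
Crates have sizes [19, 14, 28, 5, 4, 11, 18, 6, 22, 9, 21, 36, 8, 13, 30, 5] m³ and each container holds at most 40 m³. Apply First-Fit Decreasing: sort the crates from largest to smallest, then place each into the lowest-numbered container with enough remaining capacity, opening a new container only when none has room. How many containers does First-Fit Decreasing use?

Sorted descending: 36, 30, 28, 22, 21, 19, 18, 14, 13, 11, 9, 8, 6, 5, 5, 4.
Put 36 m³ in container 1; 4 m³ remain.
Put 30 m³ in container 2; 10 m³ remain.
Put 28 m³ in container 3; 12 m³ remain.
Put 22 m³ in container 4; 18 m³ remain.
Put 21 m³ in container 5; 19 m³ remain.
Put 19 m³ in container 5; 0 m³ remain.
Put 18 m³ in container 4; 0 m³ remain.
Put 14 m³ in container 6; 26 m³ remain.
Put 13 m³ in container 6; 13 m³ remain.
Put 11 m³ in container 3; 1 m³ remain.
Put 9 m³ in container 2; 1 m³ remain.
Put 8 m³ in container 6; 5 m³ remain.
Put 6 m³ in container 7; 34 m³ remain.
Put 5 m³ in container 6; 0 m³ remain.
Put 5 m³ in container 7; 29 m³ remain.
Put 4 m³ in container 1; 0 m³ remain.
Final containers: [36,4] [30,9] [28,11] [22,18] [21,19] [14,13,8,5] [6,5].

7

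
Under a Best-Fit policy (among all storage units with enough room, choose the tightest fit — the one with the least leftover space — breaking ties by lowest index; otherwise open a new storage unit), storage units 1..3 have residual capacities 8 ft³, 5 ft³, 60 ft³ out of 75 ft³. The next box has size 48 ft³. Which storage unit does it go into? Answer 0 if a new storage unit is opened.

Storage units with room: storage unit 3 (60 ft³).
Tightest fit is storage unit 3 with 60 ft³ free.

3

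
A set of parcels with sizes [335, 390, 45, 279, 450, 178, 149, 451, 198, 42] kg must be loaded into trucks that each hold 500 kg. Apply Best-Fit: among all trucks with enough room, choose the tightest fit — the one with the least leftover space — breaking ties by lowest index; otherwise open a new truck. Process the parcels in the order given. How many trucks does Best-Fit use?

335 kg → truck 1 (remaining 165 kg)
390 kg → truck 2 (remaining 110 kg)
45 kg → truck 2 (remaining 65 kg)
279 kg → truck 3 (remaining 221 kg)
450 kg → truck 4 (remaining 50 kg)
178 kg → truck 3 (remaining 43 kg)
149 kg → truck 1 (remaining 16 kg)
451 kg → truck 5 (remaining 49 kg)
198 kg → truck 6 (remaining 302 kg)
42 kg → truck 3 (remaining 1 kg)

6 trucks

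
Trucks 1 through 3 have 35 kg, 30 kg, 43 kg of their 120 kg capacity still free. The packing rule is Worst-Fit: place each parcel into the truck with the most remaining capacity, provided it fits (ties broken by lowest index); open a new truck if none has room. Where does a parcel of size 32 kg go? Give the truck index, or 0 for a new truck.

Trucks with room: truck 1 (35 kg), truck 3 (43 kg).
Most room is truck 3 with 43 kg free.

3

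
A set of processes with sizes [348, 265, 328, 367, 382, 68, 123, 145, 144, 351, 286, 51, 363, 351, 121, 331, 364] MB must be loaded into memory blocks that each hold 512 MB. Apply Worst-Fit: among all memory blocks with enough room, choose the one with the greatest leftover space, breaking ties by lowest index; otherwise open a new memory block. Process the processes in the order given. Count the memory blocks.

11

Put 348 MB in memory block 1; 164 MB remain.
Put 265 MB in memory block 2; 247 MB remain.
Put 328 MB in memory block 3; 184 MB remain.
Put 367 MB in memory block 4; 145 MB remain.
Put 382 MB in memory block 5; 130 MB remain.
Put 68 MB in memory block 2; 179 MB remain.
Put 123 MB in memory block 3; 61 MB remain.
Put 145 MB in memory block 2; 34 MB remain.
Put 144 MB in memory block 1; 20 MB remain.
Put 351 MB in memory block 6; 161 MB remain.
Put 286 MB in memory block 7; 226 MB remain.
Put 51 MB in memory block 7; 175 MB remain.
Put 363 MB in memory block 8; 149 MB remain.
Put 351 MB in memory block 9; 161 MB remain.
Put 121 MB in memory block 7; 54 MB remain.
Put 331 MB in memory block 10; 181 MB remain.
Put 364 MB in memory block 11; 148 MB remain.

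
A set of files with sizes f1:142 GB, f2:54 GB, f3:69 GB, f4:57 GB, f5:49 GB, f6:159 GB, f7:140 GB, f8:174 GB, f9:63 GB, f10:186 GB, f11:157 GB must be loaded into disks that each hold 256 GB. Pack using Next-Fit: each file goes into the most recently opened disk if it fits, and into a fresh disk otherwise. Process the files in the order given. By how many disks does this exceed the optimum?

Next-Fit: [142,54] [69,57,49] [159] [140] [174,63] [186] [157] → 7 disks.
6 files exceed 128 GB (half the capacity), and no two of those can share a disk, so at least 6 disks are needed.
An optimal packing achieves that bound: [186,69] [174,63] [159,57] [157,54] [142,49] [140] → 6 disks.
Excess: 7 − 6 = 1.

1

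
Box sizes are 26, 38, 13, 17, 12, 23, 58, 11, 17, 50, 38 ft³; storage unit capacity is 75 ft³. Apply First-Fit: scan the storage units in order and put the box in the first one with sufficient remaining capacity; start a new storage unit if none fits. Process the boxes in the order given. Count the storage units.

storage unit 1: place 26 ft³, 49 ft³ left
storage unit 1: place 38 ft³, 11 ft³ left
storage unit 2: place 13 ft³, 62 ft³ left
storage unit 2: place 17 ft³, 45 ft³ left
storage unit 2: place 12 ft³, 33 ft³ left
storage unit 2: place 23 ft³, 10 ft³ left
storage unit 3: place 58 ft³, 17 ft³ left
storage unit 1: place 11 ft³, 0 ft³ left
storage unit 3: place 17 ft³, 0 ft³ left
storage unit 4: place 50 ft³, 25 ft³ left
storage unit 5: place 38 ft³, 37 ft³ left
Final storage units: [26,38,11] [13,17,12,23] [58,17] [50] [38].

5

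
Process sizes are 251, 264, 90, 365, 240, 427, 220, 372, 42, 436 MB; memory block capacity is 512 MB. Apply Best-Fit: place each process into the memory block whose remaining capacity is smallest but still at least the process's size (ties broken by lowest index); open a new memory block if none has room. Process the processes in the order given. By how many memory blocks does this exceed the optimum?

Best-Fit: [251,240] [264,90] [365] [427,42] [220] [372] [436] → 7 memory blocks.
Total size 2707 MB; any packing needs at least ⌈2707/512⌉ = 6 memory blocks.
An optimal packing achieves that bound: [436,42] [427] [372,90] [365] [264,240] [251,220] → 6 memory blocks.
Excess: 7 − 6 = 1.

1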